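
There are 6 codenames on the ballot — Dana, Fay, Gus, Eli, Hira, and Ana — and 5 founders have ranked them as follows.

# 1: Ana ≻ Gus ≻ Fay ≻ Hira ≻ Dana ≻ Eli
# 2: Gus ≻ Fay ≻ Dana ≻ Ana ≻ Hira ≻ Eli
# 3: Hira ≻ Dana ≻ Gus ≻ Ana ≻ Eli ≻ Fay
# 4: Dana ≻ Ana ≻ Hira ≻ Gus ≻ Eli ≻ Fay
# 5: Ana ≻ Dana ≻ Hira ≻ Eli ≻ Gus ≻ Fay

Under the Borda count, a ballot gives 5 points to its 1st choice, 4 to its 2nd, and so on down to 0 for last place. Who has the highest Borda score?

Ana

Borda scores:
  Dana: 1 + 3 + 4 + 5 + 4 = 17
  Fay: 3 + 4 + 0 + 0 + 0 = 7
  Gus: 4 + 5 + 3 + 2 + 1 = 15
  Eli: 0 + 0 + 1 + 1 + 2 = 4
  Hira: 2 + 1 + 5 + 3 + 3 = 14
  Ana: 5 + 2 + 2 + 4 + 5 = 18
Ana has the highest total.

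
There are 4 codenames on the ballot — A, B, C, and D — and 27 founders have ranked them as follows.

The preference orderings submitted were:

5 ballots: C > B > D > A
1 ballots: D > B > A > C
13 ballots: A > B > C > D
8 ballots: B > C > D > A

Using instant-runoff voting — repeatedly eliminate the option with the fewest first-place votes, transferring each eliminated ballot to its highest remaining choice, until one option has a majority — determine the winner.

B

Round 1: A 13, B 8, C 5, D 1. D has the fewest and is eliminated.
Round 2: A 13, B 9, C 5. C has the fewest and is eliminated.
Round 3: B 14, A 13. B has a majority.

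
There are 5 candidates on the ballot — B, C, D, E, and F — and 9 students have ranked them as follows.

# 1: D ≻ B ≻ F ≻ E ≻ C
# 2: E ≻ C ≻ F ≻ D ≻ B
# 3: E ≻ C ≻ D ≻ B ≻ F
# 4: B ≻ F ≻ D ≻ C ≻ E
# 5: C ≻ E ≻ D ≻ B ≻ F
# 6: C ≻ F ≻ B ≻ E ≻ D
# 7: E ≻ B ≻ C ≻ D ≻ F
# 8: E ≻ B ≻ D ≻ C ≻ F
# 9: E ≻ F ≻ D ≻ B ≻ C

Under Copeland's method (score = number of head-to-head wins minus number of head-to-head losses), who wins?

E

Pairwise results:
  B vs C: B wins 5–4.
  B vs D: D wins 5–4.
  B vs E: E wins 6–3.
  B vs F: B wins 6–3.
  C vs D: C wins 5–4.
  C vs E: E wins 6–3.
  C vs F: C wins 6–3.
  D vs E: E wins 7–2.
  D vs F: D wins 5–4.
  E vs F: E wins 6–3.
Copeland scores (wins − losses):
  B: 2 − 2 = 0
  C: 2 − 2 = 0
  D: 2 − 2 = 0
  E: 4 − 0 = 4
  F: 0 − 4 = -4
E has the best Copeland score.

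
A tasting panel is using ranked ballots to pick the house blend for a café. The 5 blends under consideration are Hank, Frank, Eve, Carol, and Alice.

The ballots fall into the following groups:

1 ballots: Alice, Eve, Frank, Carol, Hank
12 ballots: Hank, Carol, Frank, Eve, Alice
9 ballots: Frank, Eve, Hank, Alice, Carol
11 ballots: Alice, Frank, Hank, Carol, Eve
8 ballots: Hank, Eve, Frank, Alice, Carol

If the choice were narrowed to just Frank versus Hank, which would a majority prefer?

Ballots ranking Frank above Hank: 1+9+11 = 21.
Ballots ranking Hank above Frank: 12+8 = 20.
Frank wins the head-to-head, 21–20.

Frank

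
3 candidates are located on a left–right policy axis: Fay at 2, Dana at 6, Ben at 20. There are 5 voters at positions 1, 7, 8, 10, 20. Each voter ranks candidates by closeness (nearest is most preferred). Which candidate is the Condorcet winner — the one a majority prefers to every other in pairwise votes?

Dana

With single-peaked preferences on a line, the Condorcet winner is the candidate closest to the median voter.
The median voter (position 8) is closest to Dana at 6.
Check: Dana vs Fay — voters closer to Dana: 4 of 5.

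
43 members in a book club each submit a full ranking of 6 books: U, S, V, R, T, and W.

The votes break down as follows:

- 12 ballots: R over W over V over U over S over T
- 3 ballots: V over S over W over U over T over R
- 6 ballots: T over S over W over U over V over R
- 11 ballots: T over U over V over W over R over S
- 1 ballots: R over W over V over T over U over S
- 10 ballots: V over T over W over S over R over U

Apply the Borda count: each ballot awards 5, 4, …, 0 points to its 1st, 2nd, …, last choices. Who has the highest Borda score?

V

Borda scores:
  U: 12·2 + 3·2 + 6·2 + 11·4 + 1 + 10·0 = 87
  S: 12·1 + 3·4 + 6·4 + 11·0 + 0 + 10·2 = 68
  V: 12·3 + 3·5 + 6·1 + 11·3 + 3 + 10·5 = 143
  R: 12·5 + 3·0 + 6·0 + 11·1 + 5 + 10·1 = 86
  T: 12·0 + 3·1 + 6·5 + 11·5 + 2 + 10·4 = 130
  W: 12·4 + 3·3 + 6·3 + 11·2 + 4 + 10·3 = 131
V has the highest total.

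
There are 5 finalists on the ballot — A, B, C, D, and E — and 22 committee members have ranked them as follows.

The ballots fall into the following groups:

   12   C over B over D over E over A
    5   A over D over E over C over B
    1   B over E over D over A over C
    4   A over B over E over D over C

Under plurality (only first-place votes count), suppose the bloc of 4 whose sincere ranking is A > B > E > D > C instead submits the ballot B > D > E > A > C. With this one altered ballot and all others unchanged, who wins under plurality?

First-place totals with the altered ballot: A 5, B 5, C 12, D 0, E 0.
The winner is unchanged: still C.

C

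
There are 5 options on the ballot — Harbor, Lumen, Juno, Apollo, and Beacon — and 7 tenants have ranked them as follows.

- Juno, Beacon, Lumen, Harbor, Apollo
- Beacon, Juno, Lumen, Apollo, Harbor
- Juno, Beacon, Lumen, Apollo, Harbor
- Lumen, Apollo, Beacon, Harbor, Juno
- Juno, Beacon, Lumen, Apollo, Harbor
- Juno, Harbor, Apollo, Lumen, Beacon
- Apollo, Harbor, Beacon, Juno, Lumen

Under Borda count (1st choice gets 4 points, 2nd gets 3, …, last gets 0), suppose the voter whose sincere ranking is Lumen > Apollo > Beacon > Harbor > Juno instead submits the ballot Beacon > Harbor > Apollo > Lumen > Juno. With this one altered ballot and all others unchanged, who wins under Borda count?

Juno

Borda totals with the altered ballot: Harbor 10, Lumen 10, Juno 20, Apollo 11, Beacon 19.
The winner is unchanged: still Juno.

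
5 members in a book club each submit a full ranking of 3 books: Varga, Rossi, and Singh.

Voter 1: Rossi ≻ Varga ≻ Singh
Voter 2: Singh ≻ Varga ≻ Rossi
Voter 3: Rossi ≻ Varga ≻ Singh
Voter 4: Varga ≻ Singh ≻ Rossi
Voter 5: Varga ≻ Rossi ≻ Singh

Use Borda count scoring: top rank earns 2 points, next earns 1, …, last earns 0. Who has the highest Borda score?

Varga

Borda scores:
  Varga: 1 + 1 + 1 + 2 + 2 = 7
  Rossi: 2 + 0 + 2 + 0 + 1 = 5
  Singh: 0 + 2 + 0 + 1 + 0 = 3
Varga has the highest total.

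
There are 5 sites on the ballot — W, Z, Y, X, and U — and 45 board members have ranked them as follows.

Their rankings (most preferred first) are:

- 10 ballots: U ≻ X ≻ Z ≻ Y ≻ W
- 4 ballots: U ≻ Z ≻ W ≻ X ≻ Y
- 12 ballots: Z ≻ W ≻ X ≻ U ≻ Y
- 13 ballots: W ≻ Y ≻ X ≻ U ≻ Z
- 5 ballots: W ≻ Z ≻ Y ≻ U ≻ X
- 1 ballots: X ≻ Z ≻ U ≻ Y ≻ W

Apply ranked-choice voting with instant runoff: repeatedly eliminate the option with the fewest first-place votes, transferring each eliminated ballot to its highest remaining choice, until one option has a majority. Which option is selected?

Round 1: W 18, U 14, Z 12, X 1, Y 0. Y has the fewest and is eliminated.
Round 2: W 18, U 14, Z 12, X 1. X has the fewest and is eliminated.
Round 3: W 18, U 14, Z 13. Z has the fewest and is eliminated.
Round 4: W 30, U 15. W has a majority.

W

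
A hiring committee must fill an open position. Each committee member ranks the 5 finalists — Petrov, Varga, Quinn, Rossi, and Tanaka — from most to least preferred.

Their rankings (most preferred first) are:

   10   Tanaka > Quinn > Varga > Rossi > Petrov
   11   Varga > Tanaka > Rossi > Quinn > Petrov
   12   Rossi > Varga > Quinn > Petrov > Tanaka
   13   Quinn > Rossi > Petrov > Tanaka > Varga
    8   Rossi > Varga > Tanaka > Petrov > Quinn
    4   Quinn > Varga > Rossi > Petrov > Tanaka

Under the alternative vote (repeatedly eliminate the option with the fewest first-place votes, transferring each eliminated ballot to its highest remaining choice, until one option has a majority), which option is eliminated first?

Petrov

Round 1: Rossi 20, Quinn 17, Varga 11, Tanaka 10, Petrov 0. Petrov has the fewest and is eliminated.
Round 2: Rossi 20, Quinn 17, Varga 11, Tanaka 10. Tanaka has the fewest and is eliminated.
Round 3: Quinn 27, Rossi 20, Varga 11. Varga has the fewest and is eliminated.
Round 4: Rossi 31, Quinn 27. Rossi has a majority.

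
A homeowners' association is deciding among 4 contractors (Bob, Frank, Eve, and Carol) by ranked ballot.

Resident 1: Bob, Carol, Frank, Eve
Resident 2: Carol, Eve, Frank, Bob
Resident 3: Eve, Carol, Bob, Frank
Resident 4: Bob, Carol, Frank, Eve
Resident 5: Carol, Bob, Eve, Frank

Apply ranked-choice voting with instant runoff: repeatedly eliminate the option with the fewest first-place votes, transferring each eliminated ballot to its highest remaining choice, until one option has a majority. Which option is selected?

Round 1: Bob 2, Carol 2, Eve 1, Frank 0. Frank has the fewest and is eliminated.
Round 2: Bob 2, Carol 2, Eve 1. Eve has the fewest and is eliminated.
Round 3: Carol 3, Bob 2. Carol has a majority.

Carol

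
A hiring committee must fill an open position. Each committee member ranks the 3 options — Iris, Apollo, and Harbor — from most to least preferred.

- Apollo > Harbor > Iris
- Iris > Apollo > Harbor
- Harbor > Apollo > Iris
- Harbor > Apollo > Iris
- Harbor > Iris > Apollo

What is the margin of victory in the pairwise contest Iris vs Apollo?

1

Ballots ranking Iris above Apollo: 2.
Ballots ranking Apollo above Iris: 3.
Apollo wins 3–2, a margin of 1.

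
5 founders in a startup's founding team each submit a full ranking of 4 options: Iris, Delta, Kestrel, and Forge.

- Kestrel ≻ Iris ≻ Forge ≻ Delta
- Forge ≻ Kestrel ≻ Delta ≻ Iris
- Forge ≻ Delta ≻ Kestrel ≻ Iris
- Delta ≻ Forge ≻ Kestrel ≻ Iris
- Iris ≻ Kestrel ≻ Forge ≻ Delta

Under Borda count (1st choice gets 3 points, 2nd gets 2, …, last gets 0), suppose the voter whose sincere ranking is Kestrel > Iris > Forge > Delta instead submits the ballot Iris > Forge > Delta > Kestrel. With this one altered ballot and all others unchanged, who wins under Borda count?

Borda totals with the altered ballot: Iris 6, Delta 7, Kestrel 6, Forge 11.
The winner is unchanged: still Forge.

Forge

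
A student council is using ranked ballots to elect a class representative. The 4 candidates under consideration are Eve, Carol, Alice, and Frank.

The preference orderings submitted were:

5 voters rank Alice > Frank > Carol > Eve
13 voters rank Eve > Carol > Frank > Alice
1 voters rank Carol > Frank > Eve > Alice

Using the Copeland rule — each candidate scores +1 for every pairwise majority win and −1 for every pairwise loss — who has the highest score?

Pairwise results:
  Eve vs Carol: Eve wins 13–6.
  Eve vs Alice: Eve wins 14–5.
  Eve vs Frank: Eve wins 13–6.
  Carol vs Alice: Carol wins 14–5.
  Carol vs Frank: Carol wins 14–5.
  Alice vs Frank: Frank wins 14–5.
Copeland scores (wins − losses):
  Eve: 3 − 0 = 3
  Carol: 2 − 1 = 1
  Alice: 0 − 3 = -3
  Frank: 1 − 2 = -1
Eve has the best Copeland score.

Eve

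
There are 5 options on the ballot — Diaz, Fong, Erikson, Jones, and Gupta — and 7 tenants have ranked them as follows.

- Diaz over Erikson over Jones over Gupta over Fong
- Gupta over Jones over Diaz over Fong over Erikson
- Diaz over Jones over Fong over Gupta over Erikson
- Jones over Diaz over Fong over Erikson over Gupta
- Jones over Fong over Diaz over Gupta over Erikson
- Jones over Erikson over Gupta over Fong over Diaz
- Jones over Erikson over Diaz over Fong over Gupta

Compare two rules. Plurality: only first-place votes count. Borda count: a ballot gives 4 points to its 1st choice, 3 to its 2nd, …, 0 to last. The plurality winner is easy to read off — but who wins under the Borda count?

Jones

Plurality first-place counts: Diaz 2, Fong 0, Erikson 0, Jones 4, Gupta 1 → Jones.
Borda totals: Diaz 17, Fong 10, Erikson 10, Jones 24, Gupta 9 → Jones.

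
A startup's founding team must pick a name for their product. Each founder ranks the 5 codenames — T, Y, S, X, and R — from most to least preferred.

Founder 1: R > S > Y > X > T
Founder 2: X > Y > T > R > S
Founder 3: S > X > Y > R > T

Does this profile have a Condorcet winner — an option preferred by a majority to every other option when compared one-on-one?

No

Head-to-head results (3 voters total):
T vs Y: Y wins 3–0.
T vs S: S wins 2–1.
T vs X: X wins 3–0.
T vs R: R wins 2–1.
Y vs S: S wins 2–1.
Y vs X: X wins 2–1.
Y vs R: Y wins 2–1.
S vs X: S wins 2–1.
S vs R: R wins 2–1.
X vs R: X wins 2–1.
No candidate beats all others: Y beats R beats S beats Y, a majority cycle.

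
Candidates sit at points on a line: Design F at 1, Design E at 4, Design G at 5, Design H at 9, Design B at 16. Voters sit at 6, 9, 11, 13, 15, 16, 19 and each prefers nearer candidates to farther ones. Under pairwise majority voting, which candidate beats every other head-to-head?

With single-peaked preferences on a line, the Condorcet winner is the candidate closest to the median voter.
The median voter (position 13) is closest to Design B at 16.
Check: Design B vs Design E — voters closer to Design B: 5 of 7.

Design B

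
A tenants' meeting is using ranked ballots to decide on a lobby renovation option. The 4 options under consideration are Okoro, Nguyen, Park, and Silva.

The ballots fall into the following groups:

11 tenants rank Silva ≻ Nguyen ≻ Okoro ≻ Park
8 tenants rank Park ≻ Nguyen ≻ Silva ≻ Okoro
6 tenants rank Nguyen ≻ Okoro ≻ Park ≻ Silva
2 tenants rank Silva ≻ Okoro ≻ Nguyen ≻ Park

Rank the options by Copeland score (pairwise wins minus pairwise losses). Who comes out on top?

Pairwise results:
  Okoro vs Nguyen: Nguyen wins 25–2.
  Okoro vs Park: Okoro wins 19–8.
  Okoro vs Silva: Silva wins 21–6.
  Nguyen vs Park: Nguyen wins 19–8.
  Nguyen vs Silva: Nguyen wins 14–13.
  Park vs Silva: Park wins 14–13.
Copeland scores (wins − losses):
  Okoro: 1 − 2 = -1
  Nguyen: 3 − 0 = 3
  Park: 1 − 2 = -1
  Silva: 1 − 2 = -1
Nguyen has the best Copeland score.

Nguyen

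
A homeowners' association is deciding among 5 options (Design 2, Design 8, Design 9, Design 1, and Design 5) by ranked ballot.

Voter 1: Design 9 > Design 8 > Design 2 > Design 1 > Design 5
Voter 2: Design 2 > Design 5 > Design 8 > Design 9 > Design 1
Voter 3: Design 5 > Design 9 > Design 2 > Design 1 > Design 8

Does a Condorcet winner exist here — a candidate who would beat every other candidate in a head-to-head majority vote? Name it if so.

Head-to-head results (3 voters total):
Design 2 vs Design 8: Design 2 wins 2–1.
Design 2 vs Design 9: Design 9 wins 2–1.
Design 2 vs Design 1: Design 2 wins 3–0.
Design 2 vs Design 5: Design 2 wins 2–1.
Design 8 vs Design 9: Design 9 wins 2–1.
Design 8 vs Design 1: Design 8 wins 2–1.
Design 8 vs Design 5: Design 5 wins 2–1.
Design 9 vs Design 1: Design 9 wins 3–0.
Design 9 vs Design 5: Design 5 wins 2–1.
Design 1 vs Design 5: Design 5 wins 2–1.
No candidate beats all others: Design 2 beats Design 5 beats Design 9 beats Design 2, a majority cycle.

None — there is no Condorcet winner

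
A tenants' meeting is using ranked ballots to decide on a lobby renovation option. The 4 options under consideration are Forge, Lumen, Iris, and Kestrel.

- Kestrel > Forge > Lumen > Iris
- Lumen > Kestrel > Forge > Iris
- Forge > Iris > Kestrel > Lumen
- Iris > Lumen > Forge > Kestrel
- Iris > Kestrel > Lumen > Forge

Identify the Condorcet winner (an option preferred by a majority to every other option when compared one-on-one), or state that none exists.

No Condorcet winner

Head-to-head results (5 voters total):
Forge vs Lumen: Lumen wins 3–2.
Forge vs Iris: Forge wins 3–2.
Forge vs Kestrel: Kestrel wins 3–2.
Lumen vs Iris: Iris wins 3–2.
Lumen vs Kestrel: Kestrel wins 3–2.
Iris vs Kestrel: Iris wins 3–2.
No candidate beats all others: Forge beats Iris beats Lumen beats Forge, a majority cycle.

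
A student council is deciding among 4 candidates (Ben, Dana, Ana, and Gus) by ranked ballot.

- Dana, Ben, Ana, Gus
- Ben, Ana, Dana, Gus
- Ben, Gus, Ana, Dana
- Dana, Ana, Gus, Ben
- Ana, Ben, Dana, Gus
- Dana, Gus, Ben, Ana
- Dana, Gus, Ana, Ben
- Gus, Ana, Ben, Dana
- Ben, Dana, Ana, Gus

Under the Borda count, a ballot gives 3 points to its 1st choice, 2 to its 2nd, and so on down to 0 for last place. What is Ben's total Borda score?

15

Borda scores:
  Ben: 2 + 3 + 3 + 0 + 2 + 1 + 0 + 1 + 3 = 15
  Dana: 3 + 1 + 0 + 3 + 1 + 3 + 3 + 0 + 2 = 16
  Ana: 1 + 2 + 1 + 2 + 3 + 0 + 1 + 2 + 1 = 13
  Gus: 0 + 0 + 2 + 1 + 0 + 2 + 2 + 3 + 0 = 10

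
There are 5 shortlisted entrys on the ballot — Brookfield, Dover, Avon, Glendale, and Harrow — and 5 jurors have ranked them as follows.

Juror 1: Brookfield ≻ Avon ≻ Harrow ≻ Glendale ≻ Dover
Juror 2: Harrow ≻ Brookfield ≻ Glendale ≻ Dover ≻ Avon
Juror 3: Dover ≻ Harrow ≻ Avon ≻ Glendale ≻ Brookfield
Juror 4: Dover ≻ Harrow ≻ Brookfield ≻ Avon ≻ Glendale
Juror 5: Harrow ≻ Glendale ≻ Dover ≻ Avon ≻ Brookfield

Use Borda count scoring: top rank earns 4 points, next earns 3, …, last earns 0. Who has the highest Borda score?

Harrow

Borda scores:
  Brookfield: 4 + 3 + 0 + 2 + 0 = 9
  Dover: 0 + 1 + 4 + 4 + 2 = 11
  Avon: 3 + 0 + 2 + 1 + 1 = 7
  Glendale: 1 + 2 + 1 + 0 + 3 = 7
  Harrow: 2 + 4 + 3 + 3 + 4 = 16
Harrow has the highest total.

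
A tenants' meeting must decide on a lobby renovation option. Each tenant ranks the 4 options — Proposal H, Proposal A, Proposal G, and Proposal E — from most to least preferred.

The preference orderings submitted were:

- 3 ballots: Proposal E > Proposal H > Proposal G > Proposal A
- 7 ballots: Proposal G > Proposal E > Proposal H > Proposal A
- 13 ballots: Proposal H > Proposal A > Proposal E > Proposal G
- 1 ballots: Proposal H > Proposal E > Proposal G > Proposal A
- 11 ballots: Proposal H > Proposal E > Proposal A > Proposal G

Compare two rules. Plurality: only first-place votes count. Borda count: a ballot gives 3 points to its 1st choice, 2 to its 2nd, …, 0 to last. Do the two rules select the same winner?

Yes

Plurality first-place counts: Proposal H 25, Proposal A 0, Proposal G 7, Proposal E 3 → Proposal H.
Borda totals: Proposal H 88, Proposal A 37, Proposal G 25, Proposal E 60 → Proposal H.
The two rules agree on Proposal H.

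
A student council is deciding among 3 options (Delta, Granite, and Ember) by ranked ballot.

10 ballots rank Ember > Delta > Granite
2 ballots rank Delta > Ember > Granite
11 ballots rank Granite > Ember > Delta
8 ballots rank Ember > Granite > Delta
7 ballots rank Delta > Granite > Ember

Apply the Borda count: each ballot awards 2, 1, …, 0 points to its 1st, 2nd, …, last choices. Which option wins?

Ember

Borda scores:
  Delta: 10·1 + 2·2 + 11·0 + 8·0 + 7·2 = 28
  Granite: 10·0 + 2·0 + 11·2 + 8·1 + 7·1 = 37
  Ember: 10·2 + 2·1 + 11·1 + 8·2 + 7·0 = 49
Ember has the highest total.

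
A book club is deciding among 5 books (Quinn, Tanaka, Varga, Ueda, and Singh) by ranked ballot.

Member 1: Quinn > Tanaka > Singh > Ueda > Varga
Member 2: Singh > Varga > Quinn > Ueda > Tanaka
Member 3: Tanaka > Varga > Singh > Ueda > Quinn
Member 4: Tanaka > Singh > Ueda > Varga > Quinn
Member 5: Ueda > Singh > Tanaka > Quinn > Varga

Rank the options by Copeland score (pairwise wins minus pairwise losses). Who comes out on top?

Pairwise results:
  Quinn vs Tanaka: Tanaka wins 3–2.
  Quinn vs Varga: Varga wins 3–2.
  Quinn vs Ueda: Ueda wins 3–2.
  Quinn vs Singh: Singh wins 4–1.
  Tanaka vs Varga: Tanaka wins 4–1.
  Tanaka vs Ueda: Tanaka wins 3–2.
  Tanaka vs Singh: Tanaka wins 3–2.
  Varga vs Ueda: Ueda wins 3–2.
  Varga vs Singh: Singh wins 4–1.
  Ueda vs Singh: Singh wins 4–1.
Copeland scores (wins − losses):
  Quinn: 0 − 4 = -4
  Tanaka: 4 − 0 = 4
  Varga: 1 − 3 = -2
  Ueda: 2 − 2 = 0
  Singh: 3 − 1 = 2
Tanaka has the best Copeland score.

Tanaka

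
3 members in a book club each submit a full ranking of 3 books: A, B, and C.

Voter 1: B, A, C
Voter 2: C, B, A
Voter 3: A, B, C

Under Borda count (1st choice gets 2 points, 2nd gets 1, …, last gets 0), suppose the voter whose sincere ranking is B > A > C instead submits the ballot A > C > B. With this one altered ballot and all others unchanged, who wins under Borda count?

Borda totals with the altered ballot: A 4, B 2, C 3.
The switch changes the winner from B to A.

A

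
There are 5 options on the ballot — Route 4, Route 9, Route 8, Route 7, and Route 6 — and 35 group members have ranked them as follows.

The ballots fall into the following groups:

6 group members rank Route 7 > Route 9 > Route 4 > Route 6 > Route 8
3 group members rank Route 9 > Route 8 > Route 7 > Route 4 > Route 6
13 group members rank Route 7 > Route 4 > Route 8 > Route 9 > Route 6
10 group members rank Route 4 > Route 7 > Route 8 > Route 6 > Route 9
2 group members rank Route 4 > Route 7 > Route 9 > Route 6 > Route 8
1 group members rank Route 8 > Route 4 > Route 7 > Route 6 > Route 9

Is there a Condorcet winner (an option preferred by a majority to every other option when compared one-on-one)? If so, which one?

Head-to-head results (35 voters total):
Route 4 vs Route 9: Route 4 wins 26–9.
Route 4 vs Route 8: Route 4 wins 31–4.
Route 4 vs Route 7: Route 7 wins 22–13.
Route 4 vs Route 6: Route 4 wins 35–0.
Route 9 vs Route 8: Route 8 wins 24–11.
Route 9 vs Route 7: Route 7 wins 32–3.
Route 9 vs Route 6: Route 9 wins 24–11.
Route 8 vs Route 7: Route 7 wins 31–4.
Route 8 vs Route 6: Route 8 wins 27–8.
Route 7 vs Route 6: Route 7 wins 35–0.
Route 7 beats each rival — Route 4 (22–13), Route 9 (32–3), Route 8 (31–4), Route 6 (35–0) — so Route 7 is the Condorcet winner.

Route 7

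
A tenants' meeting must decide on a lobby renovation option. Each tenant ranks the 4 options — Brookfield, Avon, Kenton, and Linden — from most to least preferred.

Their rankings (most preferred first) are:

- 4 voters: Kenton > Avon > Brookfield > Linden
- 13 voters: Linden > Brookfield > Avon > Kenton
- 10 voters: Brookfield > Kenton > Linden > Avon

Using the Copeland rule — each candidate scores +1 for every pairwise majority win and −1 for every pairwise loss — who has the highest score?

Pairwise results:
  Brookfield vs Avon: Brookfield wins 23–4.
  Brookfield vs Kenton: Brookfield wins 23–4.
  Brookfield vs Linden: Brookfield wins 14–13.
  Avon vs Kenton: Kenton wins 14–13.
  Avon vs Linden: Linden wins 23–4.
  Kenton vs Linden: Kenton wins 14–13.
Copeland scores (wins − losses):
  Brookfield: 3 − 0 = 3
  Avon: 0 − 3 = -3
  Kenton: 2 − 1 = 1
  Linden: 1 − 2 = -1
Brookfield has the best Copeland score.

Brookfield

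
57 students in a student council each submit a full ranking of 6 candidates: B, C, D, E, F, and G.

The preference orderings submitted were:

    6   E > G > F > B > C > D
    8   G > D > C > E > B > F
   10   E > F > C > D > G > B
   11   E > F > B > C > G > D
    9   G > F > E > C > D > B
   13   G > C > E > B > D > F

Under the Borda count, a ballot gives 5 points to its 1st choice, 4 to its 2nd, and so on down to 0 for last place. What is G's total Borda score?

195

Borda scores:
  B: 6·2 + 8·1 + 10·0 + 11·3 + 9·0 + 13·2 = 79
  C: 6·1 + 8·3 + 10·3 + 11·2 + 9·2 + 13·4 = 152
  D: 6·0 + 8·4 + 10·2 + 11·0 + 9·1 + 13·1 = 74
  E: 6·5 + 8·2 + 10·5 + 11·5 + 9·3 + 13·3 = 217
  F: 6·3 + 8·0 + 10·4 + 11·4 + 9·4 + 13·0 = 138
  G: 6·4 + 8·5 + 10·1 + 11·1 + 9·5 + 13·5 = 195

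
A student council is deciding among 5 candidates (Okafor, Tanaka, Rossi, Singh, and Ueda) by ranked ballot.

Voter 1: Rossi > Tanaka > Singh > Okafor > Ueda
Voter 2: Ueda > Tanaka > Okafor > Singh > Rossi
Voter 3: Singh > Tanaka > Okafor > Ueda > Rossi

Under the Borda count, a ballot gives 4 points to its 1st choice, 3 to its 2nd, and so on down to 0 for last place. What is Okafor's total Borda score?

5

Borda scores:
  Okafor: 1 + 2 + 2 = 5
  Tanaka: 3 + 3 + 3 = 9
  Rossi: 4 + 0 + 0 = 4
  Singh: 2 + 1 + 4 = 7
  Ueda: 0 + 4 + 1 = 5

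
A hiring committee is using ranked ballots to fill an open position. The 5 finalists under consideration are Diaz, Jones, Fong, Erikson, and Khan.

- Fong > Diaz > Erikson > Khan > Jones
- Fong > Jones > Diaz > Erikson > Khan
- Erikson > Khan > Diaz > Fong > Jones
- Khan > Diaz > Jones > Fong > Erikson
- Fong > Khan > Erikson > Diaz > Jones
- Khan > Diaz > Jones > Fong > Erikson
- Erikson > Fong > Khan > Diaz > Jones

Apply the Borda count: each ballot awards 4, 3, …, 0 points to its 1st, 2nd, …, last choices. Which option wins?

Borda scores:
  Diaz: 3 + 2 + 2 + 3 + 1 + 3 + 1 = 15
  Jones: 0 + 3 + 0 + 2 + 0 + 2 + 0 = 7
  Fong: 4 + 4 + 1 + 1 + 4 + 1 + 3 = 18
  Erikson: 2 + 1 + 4 + 0 + 2 + 0 + 4 = 13
  Khan: 1 + 0 + 3 + 4 + 3 + 4 + 2 = 17
Fong has the highest total.

Fong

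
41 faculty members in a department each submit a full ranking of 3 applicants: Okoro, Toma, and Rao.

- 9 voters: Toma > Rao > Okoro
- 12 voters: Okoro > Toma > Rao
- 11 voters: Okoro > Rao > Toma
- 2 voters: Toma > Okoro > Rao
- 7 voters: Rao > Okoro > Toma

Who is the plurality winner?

First-place vote totals:
  Okoro: 23
  Toma: 11
  Rao: 7
Okoro has the most first-place votes.

Okoro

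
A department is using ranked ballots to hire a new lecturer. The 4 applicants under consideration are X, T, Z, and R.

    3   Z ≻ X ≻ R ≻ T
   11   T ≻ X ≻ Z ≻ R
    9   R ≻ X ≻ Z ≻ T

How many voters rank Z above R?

14

Ballots ranking Z above R: 3+11 = 14.
Ballots ranking R above Z: 9.
So 14 of 23 voters prefer Z to R.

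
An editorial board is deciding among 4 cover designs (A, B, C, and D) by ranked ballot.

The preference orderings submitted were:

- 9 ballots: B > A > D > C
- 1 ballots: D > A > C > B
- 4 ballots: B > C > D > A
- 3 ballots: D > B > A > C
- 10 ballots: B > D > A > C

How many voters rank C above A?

4

Ballots ranking C above A: 4.
Ballots ranking A above C: 9+1+3+10 = 23.
So 4 of 27 voters prefer C to A.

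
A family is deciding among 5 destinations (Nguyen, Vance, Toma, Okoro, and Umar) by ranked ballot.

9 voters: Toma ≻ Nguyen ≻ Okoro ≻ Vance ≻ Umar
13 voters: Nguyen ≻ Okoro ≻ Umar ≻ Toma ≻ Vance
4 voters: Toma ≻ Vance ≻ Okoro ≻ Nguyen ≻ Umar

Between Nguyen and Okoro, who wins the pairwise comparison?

Nguyen

Ballots ranking Nguyen above Okoro: 9+13 = 22.
Ballots ranking Okoro above Nguyen: 4.
Nguyen wins the head-to-head, 22–4.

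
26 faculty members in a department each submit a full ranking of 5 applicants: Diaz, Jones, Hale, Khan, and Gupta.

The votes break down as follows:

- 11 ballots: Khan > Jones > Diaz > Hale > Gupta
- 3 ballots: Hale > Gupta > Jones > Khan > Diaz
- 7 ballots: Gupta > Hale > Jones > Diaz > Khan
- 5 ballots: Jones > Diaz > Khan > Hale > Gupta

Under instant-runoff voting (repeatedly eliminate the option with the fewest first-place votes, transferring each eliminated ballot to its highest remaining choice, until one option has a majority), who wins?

Khan

Round 1: Khan 11, Gupta 7, Jones 5, Hale 3, Diaz 0. Diaz has the fewest and is eliminated.
Round 2: Khan 11, Gupta 7, Jones 5, Hale 3. Hale has the fewest and is eliminated.
Round 3: Khan 11, Gupta 10, Jones 5. Jones has the fewest and is eliminated.
Round 4: Khan 16, Gupta 10. Khan has a majority.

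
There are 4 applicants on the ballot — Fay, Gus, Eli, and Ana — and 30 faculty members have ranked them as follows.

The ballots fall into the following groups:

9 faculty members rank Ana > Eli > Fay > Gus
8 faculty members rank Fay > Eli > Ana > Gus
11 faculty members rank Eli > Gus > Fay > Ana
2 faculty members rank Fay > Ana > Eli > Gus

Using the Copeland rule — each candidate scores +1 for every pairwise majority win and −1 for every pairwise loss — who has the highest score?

Eli

Pairwise results:
  Fay vs Gus: Fay wins 19–11.
  Fay vs Eli: Eli wins 20–10.
  Fay vs Ana: Fay wins 21–9.
  Gus vs Eli: Eli wins 30–0.
  Gus vs Ana: Ana wins 19–11.
  Eli vs Ana: Eli wins 19–11.
Copeland scores (wins − losses):
  Fay: 2 − 1 = 1
  Gus: 0 − 3 = -3
  Eli: 3 − 0 = 3
  Ana: 1 − 2 = -1
Eli has the best Copeland score.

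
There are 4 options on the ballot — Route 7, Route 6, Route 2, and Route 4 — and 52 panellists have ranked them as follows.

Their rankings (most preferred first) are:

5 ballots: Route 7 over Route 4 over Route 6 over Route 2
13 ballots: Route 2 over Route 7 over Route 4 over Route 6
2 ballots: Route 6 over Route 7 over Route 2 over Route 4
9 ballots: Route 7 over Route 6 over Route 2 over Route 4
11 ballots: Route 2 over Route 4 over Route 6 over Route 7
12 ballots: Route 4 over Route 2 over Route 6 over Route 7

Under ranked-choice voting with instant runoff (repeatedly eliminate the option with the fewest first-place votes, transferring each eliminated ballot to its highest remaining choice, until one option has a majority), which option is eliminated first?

Route 6

Round 1: Route 2 24, Route 7 14, Route 4 12, Route 6 2. Route 6 has the fewest and is eliminated.
Round 2: Route 2 24, Route 7 16, Route 4 12. Route 4 has the fewest and is eliminated.
Round 3: Route 2 36, Route 7 16. Route 2 has a majority.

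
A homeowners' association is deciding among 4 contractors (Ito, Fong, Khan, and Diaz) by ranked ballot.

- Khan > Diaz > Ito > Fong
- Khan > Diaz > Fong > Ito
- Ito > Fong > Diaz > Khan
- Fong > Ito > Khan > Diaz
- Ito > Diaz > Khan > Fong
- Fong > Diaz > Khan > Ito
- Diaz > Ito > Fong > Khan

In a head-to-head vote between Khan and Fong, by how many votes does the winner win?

Ballots ranking Khan above Fong: 3.
Ballots ranking Fong above Khan: 4.
Fong wins 4–3, a margin of 1.

1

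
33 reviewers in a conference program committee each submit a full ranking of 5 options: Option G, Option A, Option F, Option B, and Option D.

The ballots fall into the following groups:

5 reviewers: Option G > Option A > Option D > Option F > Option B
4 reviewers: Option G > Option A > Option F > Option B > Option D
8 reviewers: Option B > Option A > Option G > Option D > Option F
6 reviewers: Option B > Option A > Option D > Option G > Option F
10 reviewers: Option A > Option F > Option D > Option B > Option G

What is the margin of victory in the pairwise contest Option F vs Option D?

Ballots ranking Option F above Option D: 4+10 = 14.
Ballots ranking Option D above Option F: 5+8+6 = 19.
Option D wins 19–14, a margin of 5.

5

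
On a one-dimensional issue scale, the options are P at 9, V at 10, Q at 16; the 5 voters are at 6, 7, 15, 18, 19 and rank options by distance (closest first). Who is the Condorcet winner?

With single-peaked preferences on a line, the Condorcet winner is the candidate closest to the median voter.
The median voter (position 15) is closest to Q at 16.
Check: Q vs V — voters closer to Q: 3 of 5.

Q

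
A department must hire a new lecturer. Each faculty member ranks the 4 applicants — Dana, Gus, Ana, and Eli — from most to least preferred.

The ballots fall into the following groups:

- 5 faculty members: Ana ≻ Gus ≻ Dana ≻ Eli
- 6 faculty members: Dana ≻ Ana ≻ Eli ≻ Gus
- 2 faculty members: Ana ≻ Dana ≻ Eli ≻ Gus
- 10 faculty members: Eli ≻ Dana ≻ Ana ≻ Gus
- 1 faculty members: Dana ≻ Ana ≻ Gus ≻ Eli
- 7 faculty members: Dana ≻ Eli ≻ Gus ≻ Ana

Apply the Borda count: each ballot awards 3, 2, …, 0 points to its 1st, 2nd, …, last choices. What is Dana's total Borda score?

Borda scores:
  Dana: 5·1 + 6·3 + 2·2 + 10·2 + 3 + 7·3 = 71
  Gus: 5·2 + 6·0 + 2·0 + 10·0 + 1 + 7·1 = 18
  Ana: 5·3 + 6·2 + 2·3 + 10·1 + 2 + 7·0 = 45
  Eli: 5·0 + 6·1 + 2·1 + 10·3 + 0 + 7·2 = 52

71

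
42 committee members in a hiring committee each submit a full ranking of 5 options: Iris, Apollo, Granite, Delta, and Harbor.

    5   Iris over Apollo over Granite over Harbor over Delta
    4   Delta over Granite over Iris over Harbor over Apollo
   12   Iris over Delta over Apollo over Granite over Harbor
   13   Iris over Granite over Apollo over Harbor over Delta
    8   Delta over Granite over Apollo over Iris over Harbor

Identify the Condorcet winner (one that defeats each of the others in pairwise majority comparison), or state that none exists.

Head-to-head results (42 voters total):
Iris vs Apollo: Iris wins 34–8.
Iris vs Granite: Iris wins 30–12.
Iris vs Delta: Iris wins 30–12.
Iris vs Harbor: Iris wins 42–0.
Apollo vs Granite: Granite wins 25–17.
Apollo vs Delta: Delta wins 24–18.
Apollo vs Harbor: Apollo wins 38–4.
Granite vs Delta: Delta wins 24–18.
Granite vs Harbor: Granite wins 42–0.
Delta vs Harbor: Delta wins 24–18.
Iris beats each rival — Apollo (34–8), Granite (30–12), Delta (30–12), Harbor (42–0) — so Iris is the Condorcet winner.

Iris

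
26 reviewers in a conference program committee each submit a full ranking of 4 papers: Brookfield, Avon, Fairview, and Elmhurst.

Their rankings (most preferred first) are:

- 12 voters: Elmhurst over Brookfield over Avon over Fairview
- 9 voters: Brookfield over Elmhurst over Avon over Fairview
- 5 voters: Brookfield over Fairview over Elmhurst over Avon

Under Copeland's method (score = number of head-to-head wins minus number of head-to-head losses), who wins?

Pairwise results:
  Brookfield vs Avon: Brookfield wins 26–0.
  Brookfield vs Fairview: Brookfield wins 26–0.
  Brookfield vs Elmhurst: Brookfield wins 14–12.
  Avon vs Fairview: Avon wins 21–5.
  Avon vs Elmhurst: Elmhurst wins 26–0.
  Fairview vs Elmhurst: Elmhurst wins 21–5.
Copeland scores (wins − losses):
  Brookfield: 3 − 0 = 3
  Avon: 1 − 2 = -1
  Fairview: 0 − 3 = -3
  Elmhurst: 2 − 1 = 1
Brookfield has the best Copeland score.

Brookfield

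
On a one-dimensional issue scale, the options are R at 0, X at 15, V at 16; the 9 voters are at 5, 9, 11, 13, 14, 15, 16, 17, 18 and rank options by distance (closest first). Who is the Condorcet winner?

X

With single-peaked preferences on a line, the Condorcet winner is the candidate closest to the median voter.
The median voter (position 14) is closest to X at 15.
Check: X vs V — voters closer to X: 6 of 9.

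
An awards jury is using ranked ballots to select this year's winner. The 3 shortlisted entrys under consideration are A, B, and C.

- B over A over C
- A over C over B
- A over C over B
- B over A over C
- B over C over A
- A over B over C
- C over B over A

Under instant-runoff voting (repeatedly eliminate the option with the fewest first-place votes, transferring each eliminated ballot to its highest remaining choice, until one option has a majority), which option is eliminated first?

C

Round 1: A 3, B 3, C 1. C has the fewest and is eliminated.
Round 2: B 4, A 3. B has a majority.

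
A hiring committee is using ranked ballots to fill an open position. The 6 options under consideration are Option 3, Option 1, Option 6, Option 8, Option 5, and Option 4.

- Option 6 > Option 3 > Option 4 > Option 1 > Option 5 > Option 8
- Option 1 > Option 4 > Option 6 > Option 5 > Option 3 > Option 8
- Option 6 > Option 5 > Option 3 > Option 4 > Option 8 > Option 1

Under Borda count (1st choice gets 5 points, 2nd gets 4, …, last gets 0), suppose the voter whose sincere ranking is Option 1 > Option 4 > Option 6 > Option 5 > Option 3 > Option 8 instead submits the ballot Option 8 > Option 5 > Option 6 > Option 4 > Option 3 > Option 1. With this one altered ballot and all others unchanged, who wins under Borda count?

Option 6

Borda totals with the altered ballot: Option 3 8, Option 1 2, Option 6 13, Option 8 6, Option 5 9, Option 4 7.
The winner is unchanged: still Option 6.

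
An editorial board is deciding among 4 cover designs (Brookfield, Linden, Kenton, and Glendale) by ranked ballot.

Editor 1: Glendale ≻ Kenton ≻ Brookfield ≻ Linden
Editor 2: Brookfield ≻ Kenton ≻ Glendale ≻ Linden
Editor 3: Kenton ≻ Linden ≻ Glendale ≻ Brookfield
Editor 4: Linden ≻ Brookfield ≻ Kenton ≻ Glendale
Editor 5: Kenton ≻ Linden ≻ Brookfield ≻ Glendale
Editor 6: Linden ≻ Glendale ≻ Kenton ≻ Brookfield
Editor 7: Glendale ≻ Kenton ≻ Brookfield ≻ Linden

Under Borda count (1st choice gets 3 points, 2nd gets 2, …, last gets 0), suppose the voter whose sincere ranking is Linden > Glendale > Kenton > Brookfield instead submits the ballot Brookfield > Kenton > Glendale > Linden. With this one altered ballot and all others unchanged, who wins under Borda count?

Kenton

Borda totals with the altered ballot: Brookfield 11, Linden 7, Kenton 15, Glendale 9.
The winner is unchanged: still Kenton.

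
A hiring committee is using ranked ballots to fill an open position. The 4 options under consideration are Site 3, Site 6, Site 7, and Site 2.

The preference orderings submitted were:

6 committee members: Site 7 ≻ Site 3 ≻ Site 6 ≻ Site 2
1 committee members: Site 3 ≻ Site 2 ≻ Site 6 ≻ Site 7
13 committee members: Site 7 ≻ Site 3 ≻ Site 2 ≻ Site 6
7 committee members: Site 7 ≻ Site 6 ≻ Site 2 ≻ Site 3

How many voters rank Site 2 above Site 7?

1

Ballots ranking Site 2 above Site 7: 1.
Ballots ranking Site 7 above Site 2: 6+13+7 = 26.
So 1 of 27 voters prefer Site 2 to Site 7.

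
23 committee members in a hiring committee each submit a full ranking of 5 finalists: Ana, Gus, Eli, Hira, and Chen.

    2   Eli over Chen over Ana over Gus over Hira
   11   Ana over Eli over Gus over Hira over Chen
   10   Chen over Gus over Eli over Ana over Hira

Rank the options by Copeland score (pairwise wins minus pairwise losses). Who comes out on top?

Pairwise results:
  Ana vs Gus: Ana wins 13–10.
  Ana vs Eli: Eli wins 12–11.
  Ana vs Hira: Ana wins 23–0.
  Ana vs Chen: Chen wins 12–11.
  Gus vs Eli: Eli wins 13–10.
  Gus vs Hira: Gus wins 23–0.
  Gus vs Chen: Chen wins 12–11.
  Eli vs Hira: Eli wins 23–0.
  Eli vs Chen: Eli wins 13–10.
  Hira vs Chen: Chen wins 12–11.
Copeland scores (wins − losses):
  Ana: 2 − 2 = 0
  Gus: 1 − 3 = -2
  Eli: 4 − 0 = 4
  Hira: 0 − 4 = -4
  Chen: 3 − 1 = 2
Eli has the best Copeland score.

Eli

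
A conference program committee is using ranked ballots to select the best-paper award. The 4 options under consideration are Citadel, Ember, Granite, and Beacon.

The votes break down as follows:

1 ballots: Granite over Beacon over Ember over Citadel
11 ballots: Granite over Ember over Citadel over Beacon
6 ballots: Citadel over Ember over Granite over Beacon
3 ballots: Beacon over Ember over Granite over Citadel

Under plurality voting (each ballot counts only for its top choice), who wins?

First-place vote totals:
  Citadel: 6
  Ember: 0
  Granite: 12
  Beacon: 3
Granite has the most first-place votes.

Granite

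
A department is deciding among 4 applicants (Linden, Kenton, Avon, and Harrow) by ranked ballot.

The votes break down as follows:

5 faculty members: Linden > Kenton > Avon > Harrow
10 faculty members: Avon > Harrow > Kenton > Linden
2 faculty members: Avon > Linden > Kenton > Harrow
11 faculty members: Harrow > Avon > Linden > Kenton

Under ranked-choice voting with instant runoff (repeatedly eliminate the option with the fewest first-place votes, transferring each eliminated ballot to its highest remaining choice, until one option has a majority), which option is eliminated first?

Kenton

Round 1: Avon 12, Harrow 11, Linden 5, Kenton 0. Kenton has the fewest and is eliminated.
Round 2: Avon 12, Harrow 11, Linden 5. Linden has the fewest and is eliminated.
Round 3: Avon 17, Harrow 11. Avon has a majority.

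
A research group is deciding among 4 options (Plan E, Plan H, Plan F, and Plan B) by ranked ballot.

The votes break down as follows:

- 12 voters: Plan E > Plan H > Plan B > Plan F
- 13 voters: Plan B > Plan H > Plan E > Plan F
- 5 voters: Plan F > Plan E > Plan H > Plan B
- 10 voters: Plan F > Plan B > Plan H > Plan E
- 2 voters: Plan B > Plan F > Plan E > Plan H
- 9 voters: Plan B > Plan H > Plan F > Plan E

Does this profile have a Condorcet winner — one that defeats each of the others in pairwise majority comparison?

Head-to-head results (51 voters total):
Plan E vs Plan H: Plan H wins 32–19.
Plan E vs Plan F: Plan F wins 26–25.
Plan E vs Plan B: Plan B wins 34–17.
Plan H vs Plan F: Plan H wins 34–17.
Plan H vs Plan B: Plan B wins 34–17.
Plan F vs Plan B: Plan B wins 36–15.
Plan B beats each rival — Plan E (34–17), Plan H (34–17), Plan F (36–15) — so Plan B is the Condorcet winner.

Yes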